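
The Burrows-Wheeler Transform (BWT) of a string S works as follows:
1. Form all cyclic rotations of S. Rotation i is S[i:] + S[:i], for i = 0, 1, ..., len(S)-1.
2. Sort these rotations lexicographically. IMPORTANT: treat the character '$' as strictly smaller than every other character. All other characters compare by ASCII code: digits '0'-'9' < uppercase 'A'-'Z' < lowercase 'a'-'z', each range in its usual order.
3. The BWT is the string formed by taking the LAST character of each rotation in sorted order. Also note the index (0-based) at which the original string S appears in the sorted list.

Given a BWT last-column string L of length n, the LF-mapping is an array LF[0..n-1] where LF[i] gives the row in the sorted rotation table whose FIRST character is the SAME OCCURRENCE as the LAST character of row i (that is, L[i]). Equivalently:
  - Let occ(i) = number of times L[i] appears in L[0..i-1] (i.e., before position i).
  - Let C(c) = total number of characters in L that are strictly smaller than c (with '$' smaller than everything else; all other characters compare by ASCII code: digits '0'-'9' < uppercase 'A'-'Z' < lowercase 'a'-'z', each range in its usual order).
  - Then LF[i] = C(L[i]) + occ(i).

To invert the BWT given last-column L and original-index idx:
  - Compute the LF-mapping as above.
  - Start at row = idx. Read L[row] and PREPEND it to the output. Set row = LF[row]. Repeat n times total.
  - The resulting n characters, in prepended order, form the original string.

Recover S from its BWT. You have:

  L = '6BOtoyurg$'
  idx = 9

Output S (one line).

Answer: yogurtOB6$

Derivation:
LF mapping: 1 2 3 7 5 9 8 6 4 0
Walk LF starting at row 9, prepending L[row]:
  step 1: row=9, L[9]='$', prepend. Next row=LF[9]=0
  step 2: row=0, L[0]='6', prepend. Next row=LF[0]=1
  step 3: row=1, L[1]='B', prepend. Next row=LF[1]=2
  step 4: row=2, L[2]='O', prepend. Next row=LF[2]=3
  step 5: row=3, L[3]='t', prepend. Next row=LF[3]=7
  step 6: row=7, L[7]='r', prepend. Next row=LF[7]=6
  step 7: row=6, L[6]='u', prepend. Next row=LF[6]=8
  step 8: row=8, L[8]='g', prepend. Next row=LF[8]=4
  step 9: row=4, L[4]='o', prepend. Next row=LF[4]=5
  step 10: row=5, L[5]='y', prepend. Next row=LF[5]=9
Reversed output: yogurtOB6$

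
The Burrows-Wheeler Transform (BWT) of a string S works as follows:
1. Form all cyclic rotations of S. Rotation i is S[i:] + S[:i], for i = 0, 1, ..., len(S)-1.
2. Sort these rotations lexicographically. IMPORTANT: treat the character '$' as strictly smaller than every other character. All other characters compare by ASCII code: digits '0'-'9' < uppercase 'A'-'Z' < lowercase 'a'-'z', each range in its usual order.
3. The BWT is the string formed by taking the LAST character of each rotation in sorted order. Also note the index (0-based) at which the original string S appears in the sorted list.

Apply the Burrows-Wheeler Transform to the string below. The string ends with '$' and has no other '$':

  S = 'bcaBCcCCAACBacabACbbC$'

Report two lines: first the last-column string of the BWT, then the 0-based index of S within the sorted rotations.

All 22 rotations (rotation i = S[i:]+S[:i]):
  rot[0] = bcaBCcCCAACBacabACbbC$
  rot[1] = caBCcCCAACBacabACbbC$b
  rot[2] = aBCcCCAACBacabACbbC$bc
  rot[3] = BCcCCAACBacabACbbC$bca
  rot[4] = CcCCAACBacabACbbC$bcaB
  rot[5] = cCCAACBacabACbbC$bcaBC
  rot[6] = CCAACBacabACbbC$bcaBCc
  rot[7] = CAACBacabACbbC$bcaBCcC
  rot[8] = AACBacabACbbC$bcaBCcCC
  rot[9] = ACBacabACbbC$bcaBCcCCA
  rot[10] = CBacabACbbC$bcaBCcCCAA
  rot[11] = BacabACbbC$bcaBCcCCAAC
  rot[12] = acabACbbC$bcaBCcCCAACB
  rot[13] = cabACbbC$bcaBCcCCAACBa
  rot[14] = abACbbC$bcaBCcCCAACBac
  rot[15] = bACbbC$bcaBCcCCAACBaca
  rot[16] = ACbbC$bcaBCcCCAACBacab
  rot[17] = CbbC$bcaBCcCCAACBacabA
  rot[18] = bbC$bcaBCcCCAACBacabAC
  rot[19] = bC$bcaBCcCCAACBacabACb
  rot[20] = C$bcaBCcCCAACBacabACbb
  rot[21] = $bcaBCcCCAACBacabACbbC
Sorted (with $ < everything):
  sorted[0] = $bcaBCcCCAACBacabACbbC  (last char: 'C')
  sorted[1] = AACBacabACbbC$bcaBCcCC  (last char: 'C')
  sorted[2] = ACBacabACbbC$bcaBCcCCA  (last char: 'A')
  sorted[3] = ACbbC$bcaBCcCCAACBacab  (last char: 'b')
  sorted[4] = BCcCCAACBacabACbbC$bca  (last char: 'a')
  sorted[5] = BacabACbbC$bcaBCcCCAAC  (last char: 'C')
  sorted[6] = C$bcaBCcCCAACBacabACbb  (last char: 'b')
  sorted[7] = CAACBacabACbbC$bcaBCcC  (last char: 'C')
  sorted[8] = CBacabACbbC$bcaBCcCCAA  (last char: 'A')
  sorted[9] = CCAACBacabACbbC$bcaBCc  (last char: 'c')
  sorted[10] = CbbC$bcaBCcCCAACBacabA  (last char: 'A')
  sorted[11] = CcCCAACBacabACbbC$bcaB  (last char: 'B')
  sorted[12] = aBCcCCAACBacabACbbC$bc  (last char: 'c')
  sorted[13] = abACbbC$bcaBCcCCAACBac  (last char: 'c')
  sorted[14] = acabACbbC$bcaBCcCCAACB  (last char: 'B')
  sorted[15] = bACbbC$bcaBCcCCAACBaca  (last char: 'a')
  sorted[16] = bC$bcaBCcCCAACBacabACb  (last char: 'b')
  sorted[17] = bbC$bcaBCcCCAACBacabAC  (last char: 'C')
  sorted[18] = bcaBCcCCAACBacabACbbC$  (last char: '$')
  sorted[19] = cCCAACBacabACbbC$bcaBC  (last char: 'C')
  sorted[20] = caBCcCCAACBacabACbbC$b  (last char: 'b')
  sorted[21] = cabACbbC$bcaBCcCCAACBa  (last char: 'a')
Last column: CCAbaCbCAcABccBabC$Cba
Original string S is at sorted index 18

Answer: CCAbaCbCAcABccBabC$Cba
18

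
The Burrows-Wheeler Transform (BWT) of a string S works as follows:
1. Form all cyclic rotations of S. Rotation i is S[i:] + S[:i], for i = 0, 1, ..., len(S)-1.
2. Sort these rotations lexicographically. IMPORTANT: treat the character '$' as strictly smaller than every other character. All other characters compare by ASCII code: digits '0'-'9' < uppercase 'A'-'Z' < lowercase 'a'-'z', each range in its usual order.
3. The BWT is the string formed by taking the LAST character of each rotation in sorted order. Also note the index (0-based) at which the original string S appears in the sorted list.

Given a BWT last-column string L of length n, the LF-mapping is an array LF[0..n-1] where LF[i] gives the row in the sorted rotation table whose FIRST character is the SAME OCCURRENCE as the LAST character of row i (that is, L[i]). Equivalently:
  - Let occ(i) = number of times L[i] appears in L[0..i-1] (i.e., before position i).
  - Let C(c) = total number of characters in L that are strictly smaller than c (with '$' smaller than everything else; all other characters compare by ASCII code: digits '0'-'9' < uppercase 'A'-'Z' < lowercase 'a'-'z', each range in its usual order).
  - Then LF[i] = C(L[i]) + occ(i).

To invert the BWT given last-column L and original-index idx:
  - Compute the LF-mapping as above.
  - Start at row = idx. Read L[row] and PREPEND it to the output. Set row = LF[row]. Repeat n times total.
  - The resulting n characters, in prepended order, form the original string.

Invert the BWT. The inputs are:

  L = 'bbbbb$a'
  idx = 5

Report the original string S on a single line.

Answer: bbabbb$

Derivation:
LF mapping: 2 3 4 5 6 0 1
Walk LF starting at row 5, prepending L[row]:
  step 1: row=5, L[5]='$', prepend. Next row=LF[5]=0
  step 2: row=0, L[0]='b', prepend. Next row=LF[0]=2
  step 3: row=2, L[2]='b', prepend. Next row=LF[2]=4
  step 4: row=4, L[4]='b', prepend. Next row=LF[4]=6
  step 5: row=6, L[6]='a', prepend. Next row=LF[6]=1
  step 6: row=1, L[1]='b', prepend. Next row=LF[1]=3
  step 7: row=3, L[3]='b', prepend. Next row=LF[3]=5
Reversed output: bbabbb$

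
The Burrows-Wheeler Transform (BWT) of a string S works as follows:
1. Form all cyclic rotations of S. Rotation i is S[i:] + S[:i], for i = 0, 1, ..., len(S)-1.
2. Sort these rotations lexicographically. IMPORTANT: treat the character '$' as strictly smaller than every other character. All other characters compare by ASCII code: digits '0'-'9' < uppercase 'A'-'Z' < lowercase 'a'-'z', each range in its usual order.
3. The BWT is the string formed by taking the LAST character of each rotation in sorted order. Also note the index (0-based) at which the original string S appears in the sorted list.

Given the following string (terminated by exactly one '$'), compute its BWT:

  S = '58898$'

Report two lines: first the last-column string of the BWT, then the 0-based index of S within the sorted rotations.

Answer: 8$9588
1

Derivation:
All 6 rotations (rotation i = S[i:]+S[:i]):
  rot[0] = 58898$
  rot[1] = 8898$5
  rot[2] = 898$58
  rot[3] = 98$588
  rot[4] = 8$5889
  rot[5] = $58898
Sorted (with $ < everything):
  sorted[0] = $58898  (last char: '8')
  sorted[1] = 58898$  (last char: '$')
  sorted[2] = 8$5889  (last char: '9')
  sorted[3] = 8898$5  (last char: '5')
  sorted[4] = 898$58  (last char: '8')
  sorted[5] = 98$588  (last char: '8')
Last column: 8$9588
Original string S is at sorted index 1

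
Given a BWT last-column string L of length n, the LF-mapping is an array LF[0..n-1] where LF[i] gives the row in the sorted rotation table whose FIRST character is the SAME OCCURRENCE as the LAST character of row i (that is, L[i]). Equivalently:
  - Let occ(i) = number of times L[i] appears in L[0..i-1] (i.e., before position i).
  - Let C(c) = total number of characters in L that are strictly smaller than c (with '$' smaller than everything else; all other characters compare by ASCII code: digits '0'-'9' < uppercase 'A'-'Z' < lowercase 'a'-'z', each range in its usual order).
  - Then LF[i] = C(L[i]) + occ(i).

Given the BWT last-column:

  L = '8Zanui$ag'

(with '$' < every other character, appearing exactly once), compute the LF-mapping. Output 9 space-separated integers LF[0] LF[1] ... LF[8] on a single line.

Answer: 1 2 3 7 8 6 0 4 5

Derivation:
Char counts: '$':1, '8':1, 'Z':1, 'a':2, 'g':1, 'i':1, 'n':1, 'u':1
C (first-col start): C('$')=0, C('8')=1, C('Z')=2, C('a')=3, C('g')=5, C('i')=6, C('n')=7, C('u')=8
L[0]='8': occ=0, LF[0]=C('8')+0=1+0=1
L[1]='Z': occ=0, LF[1]=C('Z')+0=2+0=2
L[2]='a': occ=0, LF[2]=C('a')+0=3+0=3
L[3]='n': occ=0, LF[3]=C('n')+0=7+0=7
L[4]='u': occ=0, LF[4]=C('u')+0=8+0=8
L[5]='i': occ=0, LF[5]=C('i')+0=6+0=6
L[6]='$': occ=0, LF[6]=C('$')+0=0+0=0
L[7]='a': occ=1, LF[7]=C('a')+1=3+1=4
L[8]='g': occ=0, LF[8]=C('g')+0=5+0=5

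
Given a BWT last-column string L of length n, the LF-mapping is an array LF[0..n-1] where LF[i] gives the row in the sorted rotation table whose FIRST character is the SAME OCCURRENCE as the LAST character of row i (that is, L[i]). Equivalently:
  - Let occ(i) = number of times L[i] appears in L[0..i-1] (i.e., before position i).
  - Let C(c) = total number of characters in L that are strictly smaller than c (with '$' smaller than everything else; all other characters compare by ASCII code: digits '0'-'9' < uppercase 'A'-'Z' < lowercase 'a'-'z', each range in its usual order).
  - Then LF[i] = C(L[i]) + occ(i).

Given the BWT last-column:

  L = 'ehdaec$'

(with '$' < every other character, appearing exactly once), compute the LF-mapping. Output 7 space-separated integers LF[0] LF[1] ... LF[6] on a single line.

Answer: 4 6 3 1 5 2 0

Derivation:
Char counts: '$':1, 'a':1, 'c':1, 'd':1, 'e':2, 'h':1
C (first-col start): C('$')=0, C('a')=1, C('c')=2, C('d')=3, C('e')=4, C('h')=6
L[0]='e': occ=0, LF[0]=C('e')+0=4+0=4
L[1]='h': occ=0, LF[1]=C('h')+0=6+0=6
L[2]='d': occ=0, LF[2]=C('d')+0=3+0=3
L[3]='a': occ=0, LF[3]=C('a')+0=1+0=1
L[4]='e': occ=1, LF[4]=C('e')+1=4+1=5
L[5]='c': occ=0, LF[5]=C('c')+0=2+0=2
L[6]='$': occ=0, LF[6]=C('$')+0=0+0=0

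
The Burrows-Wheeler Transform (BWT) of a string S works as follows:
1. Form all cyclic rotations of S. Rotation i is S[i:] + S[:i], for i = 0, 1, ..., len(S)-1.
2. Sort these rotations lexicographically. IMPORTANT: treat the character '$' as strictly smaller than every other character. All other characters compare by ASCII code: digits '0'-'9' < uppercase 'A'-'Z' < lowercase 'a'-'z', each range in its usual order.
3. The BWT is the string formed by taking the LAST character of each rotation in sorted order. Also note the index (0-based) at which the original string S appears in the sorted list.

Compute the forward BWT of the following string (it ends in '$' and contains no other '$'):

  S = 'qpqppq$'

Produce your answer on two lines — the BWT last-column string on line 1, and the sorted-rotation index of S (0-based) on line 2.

Answer: qqpqpp$
6

Derivation:
All 7 rotations (rotation i = S[i:]+S[:i]):
  rot[0] = qpqppq$
  rot[1] = pqppq$q
  rot[2] = qppq$qp
  rot[3] = ppq$qpq
  rot[4] = pq$qpqp
  rot[5] = q$qpqpp
  rot[6] = $qpqppq
Sorted (with $ < everything):
  sorted[0] = $qpqppq  (last char: 'q')
  sorted[1] = ppq$qpq  (last char: 'q')
  sorted[2] = pq$qpqp  (last char: 'p')
  sorted[3] = pqppq$q  (last char: 'q')
  sorted[4] = q$qpqpp  (last char: 'p')
  sorted[5] = qppq$qp  (last char: 'p')
  sorted[6] = qpqppq$  (last char: '$')
Last column: qqpqpp$
Original string S is at sorted index 6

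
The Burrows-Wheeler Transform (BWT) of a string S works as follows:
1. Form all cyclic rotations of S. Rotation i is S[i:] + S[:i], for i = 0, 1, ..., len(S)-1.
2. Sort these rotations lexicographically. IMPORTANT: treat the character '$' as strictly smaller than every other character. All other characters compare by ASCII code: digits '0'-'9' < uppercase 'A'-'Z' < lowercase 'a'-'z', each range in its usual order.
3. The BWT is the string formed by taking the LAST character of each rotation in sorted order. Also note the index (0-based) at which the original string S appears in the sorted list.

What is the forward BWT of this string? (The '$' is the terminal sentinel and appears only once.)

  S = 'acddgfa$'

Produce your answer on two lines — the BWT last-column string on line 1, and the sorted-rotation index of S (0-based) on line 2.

All 8 rotations (rotation i = S[i:]+S[:i]):
  rot[0] = acddgfa$
  rot[1] = cddgfa$a
  rot[2] = ddgfa$ac
  rot[3] = dgfa$acd
  rot[4] = gfa$acdd
  rot[5] = fa$acddg
  rot[6] = a$acddgf
  rot[7] = $acddgfa
Sorted (with $ < everything):
  sorted[0] = $acddgfa  (last char: 'a')
  sorted[1] = a$acddgf  (last char: 'f')
  sorted[2] = acddgfa$  (last char: '$')
  sorted[3] = cddgfa$a  (last char: 'a')
  sorted[4] = ddgfa$ac  (last char: 'c')
  sorted[5] = dgfa$acd  (last char: 'd')
  sorted[6] = fa$acddg  (last char: 'g')
  sorted[7] = gfa$acdd  (last char: 'd')
Last column: af$acdgd
Original string S is at sorted index 2

Answer: af$acdgd
2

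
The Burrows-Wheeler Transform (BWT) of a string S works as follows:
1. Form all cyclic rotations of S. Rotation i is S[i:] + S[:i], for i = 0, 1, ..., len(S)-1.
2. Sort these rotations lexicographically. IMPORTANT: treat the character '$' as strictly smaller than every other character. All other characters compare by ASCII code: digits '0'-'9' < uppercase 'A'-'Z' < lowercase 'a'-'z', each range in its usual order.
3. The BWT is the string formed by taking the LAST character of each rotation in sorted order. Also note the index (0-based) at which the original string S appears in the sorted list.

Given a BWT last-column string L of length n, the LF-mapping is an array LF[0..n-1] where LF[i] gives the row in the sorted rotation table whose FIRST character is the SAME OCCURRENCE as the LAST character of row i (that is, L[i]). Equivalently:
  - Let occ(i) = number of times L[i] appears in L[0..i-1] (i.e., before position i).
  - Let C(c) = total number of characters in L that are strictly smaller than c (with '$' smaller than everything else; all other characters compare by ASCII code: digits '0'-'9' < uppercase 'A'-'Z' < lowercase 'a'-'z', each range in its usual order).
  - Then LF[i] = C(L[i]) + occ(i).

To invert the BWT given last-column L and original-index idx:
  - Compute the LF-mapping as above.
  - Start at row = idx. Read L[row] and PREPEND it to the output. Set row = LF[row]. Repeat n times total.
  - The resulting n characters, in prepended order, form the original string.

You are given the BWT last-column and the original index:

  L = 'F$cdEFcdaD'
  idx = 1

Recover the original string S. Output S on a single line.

LF mapping: 3 0 6 8 2 4 7 9 5 1
Walk LF starting at row 1, prepending L[row]:
  step 1: row=1, L[1]='$', prepend. Next row=LF[1]=0
  step 2: row=0, L[0]='F', prepend. Next row=LF[0]=3
  step 3: row=3, L[3]='d', prepend. Next row=LF[3]=8
  step 4: row=8, L[8]='a', prepend. Next row=LF[8]=5
  step 5: row=5, L[5]='F', prepend. Next row=LF[5]=4
  step 6: row=4, L[4]='E', prepend. Next row=LF[4]=2
  step 7: row=2, L[2]='c', prepend. Next row=LF[2]=6
  step 8: row=6, L[6]='c', prepend. Next row=LF[6]=7
  step 9: row=7, L[7]='d', prepend. Next row=LF[7]=9
  step 10: row=9, L[9]='D', prepend. Next row=LF[9]=1
Reversed output: DdccEFadF$

Answer: DdccEFadF$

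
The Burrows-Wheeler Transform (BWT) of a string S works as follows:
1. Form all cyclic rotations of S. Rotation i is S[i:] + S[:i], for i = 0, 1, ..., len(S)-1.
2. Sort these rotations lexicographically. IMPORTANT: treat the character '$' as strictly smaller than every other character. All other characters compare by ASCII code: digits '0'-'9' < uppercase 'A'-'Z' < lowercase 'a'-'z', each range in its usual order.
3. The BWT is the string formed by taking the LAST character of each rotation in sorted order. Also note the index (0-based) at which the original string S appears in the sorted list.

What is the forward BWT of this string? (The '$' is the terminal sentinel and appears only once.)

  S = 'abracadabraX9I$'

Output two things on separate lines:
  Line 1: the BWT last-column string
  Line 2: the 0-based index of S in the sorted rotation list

Answer: IX9ard$rcaaaabb
6

Derivation:
All 15 rotations (rotation i = S[i:]+S[:i]):
  rot[0] = abracadabraX9I$
  rot[1] = bracadabraX9I$a
  rot[2] = racadabraX9I$ab
  rot[3] = acadabraX9I$abr
  rot[4] = cadabraX9I$abra
  rot[5] = adabraX9I$abrac
  rot[6] = dabraX9I$abraca
  rot[7] = abraX9I$abracad
  rot[8] = braX9I$abracada
  rot[9] = raX9I$abracadab
  rot[10] = aX9I$abracadabr
  rot[11] = X9I$abracadabra
  rot[12] = 9I$abracadabraX
  rot[13] = I$abracadabraX9
  rot[14] = $abracadabraX9I
Sorted (with $ < everything):
  sorted[0] = $abracadabraX9I  (last char: 'I')
  sorted[1] = 9I$abracadabraX  (last char: 'X')
  sorted[2] = I$abracadabraX9  (last char: '9')
  sorted[3] = X9I$abracadabra  (last char: 'a')
  sorted[4] = aX9I$abracadabr  (last char: 'r')
  sorted[5] = abraX9I$abracad  (last char: 'd')
  sorted[6] = abracadabraX9I$  (last char: '$')
  sorted[7] = acadabraX9I$abr  (last char: 'r')
  sorted[8] = adabraX9I$abrac  (last char: 'c')
  sorted[9] = braX9I$abracada  (last char: 'a')
  sorted[10] = bracadabraX9I$a  (last char: 'a')
  sorted[11] = cadabraX9I$abra  (last char: 'a')
  sorted[12] = dabraX9I$abraca  (last char: 'a')
  sorted[13] = raX9I$abracadab  (last char: 'b')
  sorted[14] = racadabraX9I$ab  (last char: 'b')
Last column: IX9ard$rcaaaabb
Original string S is at sorted index 6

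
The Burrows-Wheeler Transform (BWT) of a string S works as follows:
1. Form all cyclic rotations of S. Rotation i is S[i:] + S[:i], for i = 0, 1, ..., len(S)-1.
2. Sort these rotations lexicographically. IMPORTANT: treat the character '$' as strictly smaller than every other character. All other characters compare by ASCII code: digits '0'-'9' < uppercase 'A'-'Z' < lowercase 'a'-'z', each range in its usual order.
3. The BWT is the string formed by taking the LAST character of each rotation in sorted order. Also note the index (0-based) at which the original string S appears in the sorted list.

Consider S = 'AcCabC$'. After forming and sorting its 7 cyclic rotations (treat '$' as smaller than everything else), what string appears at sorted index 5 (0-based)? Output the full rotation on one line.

All 7 rotations (rotation i = S[i:]+S[:i]):
  rot[0] = AcCabC$
  rot[1] = cCabC$A
  rot[2] = CabC$Ac
  rot[3] = abC$AcC
  rot[4] = bC$AcCa
  rot[5] = C$AcCab
  rot[6] = $AcCabC
Sorted (with $ < everything):
  sorted[0] = $AcCabC
  sorted[1] = AcCabC$
  sorted[2] = C$AcCab
  sorted[3] = CabC$Ac
  sorted[4] = abC$AcC
  sorted[5] = bC$AcCa
  sorted[6] = cCabC$A
sorted[5] = bC$AcCa

Answer: bC$AcCa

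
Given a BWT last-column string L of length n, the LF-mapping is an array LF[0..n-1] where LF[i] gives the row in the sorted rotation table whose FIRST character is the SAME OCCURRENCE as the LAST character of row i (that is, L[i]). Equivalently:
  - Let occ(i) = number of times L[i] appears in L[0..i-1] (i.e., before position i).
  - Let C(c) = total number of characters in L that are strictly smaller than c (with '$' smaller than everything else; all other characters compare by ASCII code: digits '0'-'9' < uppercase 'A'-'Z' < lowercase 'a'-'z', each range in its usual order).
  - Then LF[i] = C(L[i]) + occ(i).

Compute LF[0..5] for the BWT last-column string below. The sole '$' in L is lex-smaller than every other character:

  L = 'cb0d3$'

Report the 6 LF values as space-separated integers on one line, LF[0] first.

Answer: 4 3 1 5 2 0

Derivation:
Char counts: '$':1, '0':1, '3':1, 'b':1, 'c':1, 'd':1
C (first-col start): C('$')=0, C('0')=1, C('3')=2, C('b')=3, C('c')=4, C('d')=5
L[0]='c': occ=0, LF[0]=C('c')+0=4+0=4
L[1]='b': occ=0, LF[1]=C('b')+0=3+0=3
L[2]='0': occ=0, LF[2]=C('0')+0=1+0=1
L[3]='d': occ=0, LF[3]=C('d')+0=5+0=5
L[4]='3': occ=0, LF[4]=C('3')+0=2+0=2
L[5]='$': occ=0, LF[5]=C('$')+0=0+0=0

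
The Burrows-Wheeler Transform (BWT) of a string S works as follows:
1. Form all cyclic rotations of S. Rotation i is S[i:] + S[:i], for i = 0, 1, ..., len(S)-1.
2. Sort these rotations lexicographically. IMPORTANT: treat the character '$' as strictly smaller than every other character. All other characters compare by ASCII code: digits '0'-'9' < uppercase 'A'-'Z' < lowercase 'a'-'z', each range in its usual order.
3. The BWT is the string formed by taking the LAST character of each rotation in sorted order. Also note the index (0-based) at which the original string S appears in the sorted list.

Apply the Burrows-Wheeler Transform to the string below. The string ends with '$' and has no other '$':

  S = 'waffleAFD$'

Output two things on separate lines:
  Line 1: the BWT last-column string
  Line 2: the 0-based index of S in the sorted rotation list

Answer: DeFAwlaff$
9

Derivation:
All 10 rotations (rotation i = S[i:]+S[:i]):
  rot[0] = waffleAFD$
  rot[1] = affleAFD$w
  rot[2] = ffleAFD$wa
  rot[3] = fleAFD$waf
  rot[4] = leAFD$waff
  rot[5] = eAFD$waffl
  rot[6] = AFD$waffle
  rot[7] = FD$waffleA
  rot[8] = D$waffleAF
  rot[9] = $waffleAFD
Sorted (with $ < everything):
  sorted[0] = $waffleAFD  (last char: 'D')
  sorted[1] = AFD$waffle  (last char: 'e')
  sorted[2] = D$waffleAF  (last char: 'F')
  sorted[3] = FD$waffleA  (last char: 'A')
  sorted[4] = affleAFD$w  (last char: 'w')
  sorted[5] = eAFD$waffl  (last char: 'l')
  sorted[6] = ffleAFD$wa  (last char: 'a')
  sorted[7] = fleAFD$waf  (last char: 'f')
  sorted[8] = leAFD$waff  (last char: 'f')
  sorted[9] = waffleAFD$  (last char: '$')
Last column: DeFAwlaff$
Original string S is at sorted index 9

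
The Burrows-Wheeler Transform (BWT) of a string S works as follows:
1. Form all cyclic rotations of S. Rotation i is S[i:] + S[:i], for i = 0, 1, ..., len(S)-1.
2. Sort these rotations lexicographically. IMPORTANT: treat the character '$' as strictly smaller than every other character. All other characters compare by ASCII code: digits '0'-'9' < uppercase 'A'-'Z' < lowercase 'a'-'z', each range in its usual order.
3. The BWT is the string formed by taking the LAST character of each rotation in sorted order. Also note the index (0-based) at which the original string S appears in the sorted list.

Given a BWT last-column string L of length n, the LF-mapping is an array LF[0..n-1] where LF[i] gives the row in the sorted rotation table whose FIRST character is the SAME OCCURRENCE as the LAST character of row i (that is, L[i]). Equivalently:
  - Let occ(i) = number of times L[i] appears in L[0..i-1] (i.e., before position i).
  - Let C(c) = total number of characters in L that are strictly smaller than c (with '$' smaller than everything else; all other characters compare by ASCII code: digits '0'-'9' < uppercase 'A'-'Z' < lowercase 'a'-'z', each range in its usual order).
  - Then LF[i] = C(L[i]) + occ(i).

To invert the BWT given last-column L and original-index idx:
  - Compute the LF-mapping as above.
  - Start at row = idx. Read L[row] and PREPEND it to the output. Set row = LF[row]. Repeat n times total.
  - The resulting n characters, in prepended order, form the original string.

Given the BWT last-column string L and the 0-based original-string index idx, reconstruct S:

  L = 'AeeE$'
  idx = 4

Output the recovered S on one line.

Answer: eEeA$

Derivation:
LF mapping: 1 3 4 2 0
Walk LF starting at row 4, prepending L[row]:
  step 1: row=4, L[4]='$', prepend. Next row=LF[4]=0
  step 2: row=0, L[0]='A', prepend. Next row=LF[0]=1
  step 3: row=1, L[1]='e', prepend. Next row=LF[1]=3
  step 4: row=3, L[3]='E', prepend. Next row=LF[3]=2
  step 5: row=2, L[2]='e', prepend. Next row=LF[2]=4
Reversed output: eEeA$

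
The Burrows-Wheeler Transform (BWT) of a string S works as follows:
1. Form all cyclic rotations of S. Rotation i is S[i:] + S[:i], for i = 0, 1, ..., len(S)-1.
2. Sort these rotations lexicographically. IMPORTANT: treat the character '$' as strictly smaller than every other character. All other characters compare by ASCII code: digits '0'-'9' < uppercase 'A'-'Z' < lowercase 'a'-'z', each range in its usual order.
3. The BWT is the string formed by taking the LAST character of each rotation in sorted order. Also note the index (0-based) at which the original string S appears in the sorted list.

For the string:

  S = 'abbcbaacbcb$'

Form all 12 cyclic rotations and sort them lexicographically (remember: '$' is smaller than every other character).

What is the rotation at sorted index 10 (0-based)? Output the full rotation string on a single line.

All 12 rotations (rotation i = S[i:]+S[:i]):
  rot[0] = abbcbaacbcb$
  rot[1] = bbcbaacbcb$a
  rot[2] = bcbaacbcb$ab
  rot[3] = cbaacbcb$abb
  rot[4] = baacbcb$abbc
  rot[5] = aacbcb$abbcb
  rot[6] = acbcb$abbcba
  rot[7] = cbcb$abbcbaa
  rot[8] = bcb$abbcbaac
  rot[9] = cb$abbcbaacb
  rot[10] = b$abbcbaacbc
  rot[11] = $abbcbaacbcb
Sorted (with $ < everything):
  sorted[0] = $abbcbaacbcb
  sorted[1] = aacbcb$abbcb
  sorted[2] = abbcbaacbcb$
  sorted[3] = acbcb$abbcba
  sorted[4] = b$abbcbaacbc
  sorted[5] = baacbcb$abbc
  sorted[6] = bbcbaacbcb$a
  sorted[7] = bcb$abbcbaac
  sorted[8] = bcbaacbcb$ab
  sorted[9] = cb$abbcbaacb
  sorted[10] = cbaacbcb$abb
  sorted[11] = cbcb$abbcbaa
sorted[10] = cbaacbcb$abb

Answer: cbaacbcb$abb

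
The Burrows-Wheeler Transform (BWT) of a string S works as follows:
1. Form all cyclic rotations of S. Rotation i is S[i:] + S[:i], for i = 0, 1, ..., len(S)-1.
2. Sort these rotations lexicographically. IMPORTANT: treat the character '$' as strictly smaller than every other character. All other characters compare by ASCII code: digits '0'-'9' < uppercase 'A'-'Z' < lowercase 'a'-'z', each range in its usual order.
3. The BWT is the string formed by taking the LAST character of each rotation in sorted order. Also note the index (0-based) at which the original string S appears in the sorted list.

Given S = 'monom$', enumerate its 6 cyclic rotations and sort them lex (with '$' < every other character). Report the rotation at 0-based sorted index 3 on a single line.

All 6 rotations (rotation i = S[i:]+S[:i]):
  rot[0] = monom$
  rot[1] = onom$m
  rot[2] = nom$mo
  rot[3] = om$mon
  rot[4] = m$mono
  rot[5] = $monom
Sorted (with $ < everything):
  sorted[0] = $monom
  sorted[1] = m$mono
  sorted[2] = monom$
  sorted[3] = nom$mo
  sorted[4] = om$mon
  sorted[5] = onom$m
sorted[3] = nom$mo

Answer: nom$mo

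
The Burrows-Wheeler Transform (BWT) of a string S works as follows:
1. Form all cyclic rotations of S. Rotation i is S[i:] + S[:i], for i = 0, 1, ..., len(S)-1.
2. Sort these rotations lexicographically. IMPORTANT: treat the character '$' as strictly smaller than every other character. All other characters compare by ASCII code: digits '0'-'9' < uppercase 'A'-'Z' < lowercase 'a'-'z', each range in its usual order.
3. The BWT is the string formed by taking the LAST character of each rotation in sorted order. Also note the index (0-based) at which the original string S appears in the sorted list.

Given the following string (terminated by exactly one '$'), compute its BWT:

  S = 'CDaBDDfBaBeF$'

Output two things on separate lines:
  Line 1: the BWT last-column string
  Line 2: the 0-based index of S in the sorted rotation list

All 13 rotations (rotation i = S[i:]+S[:i]):
  rot[0] = CDaBDDfBaBeF$
  rot[1] = DaBDDfBaBeF$C
  rot[2] = aBDDfBaBeF$CD
  rot[3] = BDDfBaBeF$CDa
  rot[4] = DDfBaBeF$CDaB
  rot[5] = DfBaBeF$CDaBD
  rot[6] = fBaBeF$CDaBDD
  rot[7] = BaBeF$CDaBDDf
  rot[8] = aBeF$CDaBDDfB
  rot[9] = BeF$CDaBDDfBa
  rot[10] = eF$CDaBDDfBaB
  rot[11] = F$CDaBDDfBaBe
  rot[12] = $CDaBDDfBaBeF
Sorted (with $ < everything):
  sorted[0] = $CDaBDDfBaBeF  (last char: 'F')
  sorted[1] = BDDfBaBeF$CDa  (last char: 'a')
  sorted[2] = BaBeF$CDaBDDf  (last char: 'f')
  sorted[3] = BeF$CDaBDDfBa  (last char: 'a')
  sorted[4] = CDaBDDfBaBeF$  (last char: '$')
  sorted[5] = DDfBaBeF$CDaB  (last char: 'B')
  sorted[6] = DaBDDfBaBeF$C  (last char: 'C')
  sorted[7] = DfBaBeF$CDaBD  (last char: 'D')
  sorted[8] = F$CDaBDDfBaBe  (last char: 'e')
  sorted[9] = aBDDfBaBeF$CD  (last char: 'D')
  sorted[10] = aBeF$CDaBDDfB  (last char: 'B')
  sorted[11] = eF$CDaBDDfBaB  (last char: 'B')
  sorted[12] = fBaBeF$CDaBDD  (last char: 'D')
Last column: Fafa$BCDeDBBD
Original string S is at sorted index 4

Answer: Fafa$BCDeDBBD
4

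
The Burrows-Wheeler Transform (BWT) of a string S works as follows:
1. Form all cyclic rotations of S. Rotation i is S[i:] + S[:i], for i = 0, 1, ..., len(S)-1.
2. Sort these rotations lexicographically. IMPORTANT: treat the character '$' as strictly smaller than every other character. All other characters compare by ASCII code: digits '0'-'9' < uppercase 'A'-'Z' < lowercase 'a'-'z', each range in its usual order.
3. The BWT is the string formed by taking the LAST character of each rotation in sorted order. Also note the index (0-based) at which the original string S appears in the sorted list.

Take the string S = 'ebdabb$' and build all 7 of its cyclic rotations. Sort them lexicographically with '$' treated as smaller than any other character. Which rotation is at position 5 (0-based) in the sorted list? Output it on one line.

All 7 rotations (rotation i = S[i:]+S[:i]):
  rot[0] = ebdabb$
  rot[1] = bdabb$e
  rot[2] = dabb$eb
  rot[3] = abb$ebd
  rot[4] = bb$ebda
  rot[5] = b$ebdab
  rot[6] = $ebdabb
Sorted (with $ < everything):
  sorted[0] = $ebdabb
  sorted[1] = abb$ebd
  sorted[2] = b$ebdab
  sorted[3] = bb$ebda
  sorted[4] = bdabb$e
  sorted[5] = dabb$eb
  sorted[6] = ebdabb$
sorted[5] = dabb$eb

Answer: dabb$eb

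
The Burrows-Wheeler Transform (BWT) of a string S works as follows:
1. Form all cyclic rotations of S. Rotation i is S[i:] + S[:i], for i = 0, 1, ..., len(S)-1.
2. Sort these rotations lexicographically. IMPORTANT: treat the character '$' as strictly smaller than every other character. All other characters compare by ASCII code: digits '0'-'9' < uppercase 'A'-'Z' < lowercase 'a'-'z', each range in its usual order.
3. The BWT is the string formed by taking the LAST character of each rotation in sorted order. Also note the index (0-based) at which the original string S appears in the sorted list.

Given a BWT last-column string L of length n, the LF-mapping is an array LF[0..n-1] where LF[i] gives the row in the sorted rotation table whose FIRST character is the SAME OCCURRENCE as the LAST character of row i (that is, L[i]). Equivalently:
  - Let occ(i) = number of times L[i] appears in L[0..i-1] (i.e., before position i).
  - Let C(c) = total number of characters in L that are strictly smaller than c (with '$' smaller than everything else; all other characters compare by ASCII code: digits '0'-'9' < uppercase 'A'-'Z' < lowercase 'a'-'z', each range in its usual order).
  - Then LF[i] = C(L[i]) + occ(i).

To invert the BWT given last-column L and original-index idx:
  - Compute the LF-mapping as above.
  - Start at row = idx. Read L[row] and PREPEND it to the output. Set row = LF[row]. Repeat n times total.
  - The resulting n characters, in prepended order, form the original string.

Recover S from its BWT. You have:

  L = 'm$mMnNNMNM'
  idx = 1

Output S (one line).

Answer: MMnNNNmMm$

Derivation:
LF mapping: 7 0 8 1 9 4 5 2 6 3
Walk LF starting at row 1, prepending L[row]:
  step 1: row=1, L[1]='$', prepend. Next row=LF[1]=0
  step 2: row=0, L[0]='m', prepend. Next row=LF[0]=7
  step 3: row=7, L[7]='M', prepend. Next row=LF[7]=2
  step 4: row=2, L[2]='m', prepend. Next row=LF[2]=8
  step 5: row=8, L[8]='N', prepend. Next row=LF[8]=6
  step 6: row=6, L[6]='N', prepend. Next row=LF[6]=5
  step 7: row=5, L[5]='N', prepend. Next row=LF[5]=4
  step 8: row=4, L[4]='n', prepend. Next row=LF[4]=9
  step 9: row=9, L[9]='M', prepend. Next row=LF[9]=3
  step 10: row=3, L[3]='M', prepend. Next row=LF[3]=1
Reversed output: MMnNNNmMm$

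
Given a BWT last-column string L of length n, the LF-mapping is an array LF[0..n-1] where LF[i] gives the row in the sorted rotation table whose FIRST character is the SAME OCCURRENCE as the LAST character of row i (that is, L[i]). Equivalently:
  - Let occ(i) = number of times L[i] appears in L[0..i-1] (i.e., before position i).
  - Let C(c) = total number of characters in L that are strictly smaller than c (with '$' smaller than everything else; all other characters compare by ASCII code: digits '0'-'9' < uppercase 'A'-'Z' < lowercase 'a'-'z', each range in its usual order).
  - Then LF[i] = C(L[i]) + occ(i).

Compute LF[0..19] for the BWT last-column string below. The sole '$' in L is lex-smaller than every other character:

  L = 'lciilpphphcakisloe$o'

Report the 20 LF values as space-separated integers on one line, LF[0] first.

Answer: 11 2 7 8 12 16 17 5 18 6 3 1 10 9 19 13 14 4 0 15

Derivation:
Char counts: '$':1, 'a':1, 'c':2, 'e':1, 'h':2, 'i':3, 'k':1, 'l':3, 'o':2, 'p':3, 's':1
C (first-col start): C('$')=0, C('a')=1, C('c')=2, C('e')=4, C('h')=5, C('i')=7, C('k')=10, C('l')=11, C('o')=14, C('p')=16, C('s')=19
L[0]='l': occ=0, LF[0]=C('l')+0=11+0=11
L[1]='c': occ=0, LF[1]=C('c')+0=2+0=2
L[2]='i': occ=0, LF[2]=C('i')+0=7+0=7
L[3]='i': occ=1, LF[3]=C('i')+1=7+1=8
L[4]='l': occ=1, LF[4]=C('l')+1=11+1=12
L[5]='p': occ=0, LF[5]=C('p')+0=16+0=16
L[6]='p': occ=1, LF[6]=C('p')+1=16+1=17
L[7]='h': occ=0, LF[7]=C('h')+0=5+0=5
L[8]='p': occ=2, LF[8]=C('p')+2=16+2=18
L[9]='h': occ=1, LF[9]=C('h')+1=5+1=6
L[10]='c': occ=1, LF[10]=C('c')+1=2+1=3
L[11]='a': occ=0, LF[11]=C('a')+0=1+0=1
L[12]='k': occ=0, LF[12]=C('k')+0=10+0=10
L[13]='i': occ=2, LF[13]=C('i')+2=7+2=9
L[14]='s': occ=0, LF[14]=C('s')+0=19+0=19
L[15]='l': occ=2, LF[15]=C('l')+2=11+2=13
L[16]='o': occ=0, LF[16]=C('o')+0=14+0=14
L[17]='e': occ=0, LF[17]=C('e')+0=4+0=4
L[18]='$': occ=0, LF[18]=C('$')+0=0+0=0
L[19]='o': occ=1, LF[19]=C('o')+1=14+1=15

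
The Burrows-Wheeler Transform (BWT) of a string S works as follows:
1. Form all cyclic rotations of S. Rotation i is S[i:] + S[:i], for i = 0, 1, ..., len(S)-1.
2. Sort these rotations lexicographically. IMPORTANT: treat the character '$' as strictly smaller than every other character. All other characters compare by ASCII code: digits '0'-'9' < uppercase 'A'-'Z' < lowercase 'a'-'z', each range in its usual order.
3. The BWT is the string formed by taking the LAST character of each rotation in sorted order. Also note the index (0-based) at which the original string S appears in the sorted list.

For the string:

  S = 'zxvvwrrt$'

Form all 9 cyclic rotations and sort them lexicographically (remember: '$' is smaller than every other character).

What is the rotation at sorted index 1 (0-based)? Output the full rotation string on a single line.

All 9 rotations (rotation i = S[i:]+S[:i]):
  rot[0] = zxvvwrrt$
  rot[1] = xvvwrrt$z
  rot[2] = vvwrrt$zx
  rot[3] = vwrrt$zxv
  rot[4] = wrrt$zxvv
  rot[5] = rrt$zxvvw
  rot[6] = rt$zxvvwr
  rot[7] = t$zxvvwrr
  rot[8] = $zxvvwrrt
Sorted (with $ < everything):
  sorted[0] = $zxvvwrrt
  sorted[1] = rrt$zxvvw
  sorted[2] = rt$zxvvwr
  sorted[3] = t$zxvvwrr
  sorted[4] = vvwrrt$zx
  sorted[5] = vwrrt$zxv
  sorted[6] = wrrt$zxvv
  sorted[7] = xvvwrrt$z
  sorted[8] = zxvvwrrt$
sorted[1] = rrt$zxvvw

Answer: rrt$zxvvw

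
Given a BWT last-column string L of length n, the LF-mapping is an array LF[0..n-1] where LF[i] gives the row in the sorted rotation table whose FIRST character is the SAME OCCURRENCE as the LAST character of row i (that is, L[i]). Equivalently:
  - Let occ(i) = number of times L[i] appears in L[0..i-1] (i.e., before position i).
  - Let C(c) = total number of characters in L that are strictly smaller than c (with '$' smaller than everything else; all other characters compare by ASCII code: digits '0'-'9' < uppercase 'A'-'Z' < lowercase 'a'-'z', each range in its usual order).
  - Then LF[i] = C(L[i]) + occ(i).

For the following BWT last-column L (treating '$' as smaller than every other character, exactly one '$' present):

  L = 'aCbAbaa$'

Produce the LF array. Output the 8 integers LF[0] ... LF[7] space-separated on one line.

Answer: 3 2 6 1 7 4 5 0

Derivation:
Char counts: '$':1, 'A':1, 'C':1, 'a':3, 'b':2
C (first-col start): C('$')=0, C('A')=1, C('C')=2, C('a')=3, C('b')=6
L[0]='a': occ=0, LF[0]=C('a')+0=3+0=3
L[1]='C': occ=0, LF[1]=C('C')+0=2+0=2
L[2]='b': occ=0, LF[2]=C('b')+0=6+0=6
L[3]='A': occ=0, LF[3]=C('A')+0=1+0=1
L[4]='b': occ=1, LF[4]=C('b')+1=6+1=7
L[5]='a': occ=1, LF[5]=C('a')+1=3+1=4
L[6]='a': occ=2, LF[6]=C('a')+2=3+2=5
L[7]='$': occ=0, LF[7]=C('$')+0=0+0=0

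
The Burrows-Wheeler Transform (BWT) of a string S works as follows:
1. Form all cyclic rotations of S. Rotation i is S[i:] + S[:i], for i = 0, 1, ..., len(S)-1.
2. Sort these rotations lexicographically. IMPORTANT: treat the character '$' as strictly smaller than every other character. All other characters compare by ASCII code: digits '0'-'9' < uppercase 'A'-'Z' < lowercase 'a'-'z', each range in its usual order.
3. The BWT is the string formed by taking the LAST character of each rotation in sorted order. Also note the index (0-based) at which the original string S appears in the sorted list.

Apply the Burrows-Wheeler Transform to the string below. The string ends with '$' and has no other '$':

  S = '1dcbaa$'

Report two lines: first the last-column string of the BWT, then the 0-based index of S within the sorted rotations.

Answer: a$abcd1
1

Derivation:
All 7 rotations (rotation i = S[i:]+S[:i]):
  rot[0] = 1dcbaa$
  rot[1] = dcbaa$1
  rot[2] = cbaa$1d
  rot[3] = baa$1dc
  rot[4] = aa$1dcb
  rot[5] = a$1dcba
  rot[6] = $1dcbaa
Sorted (with $ < everything):
  sorted[0] = $1dcbaa  (last char: 'a')
  sorted[1] = 1dcbaa$  (last char: '$')
  sorted[2] = a$1dcba  (last char: 'a')
  sorted[3] = aa$1dcb  (last char: 'b')
  sorted[4] = baa$1dc  (last char: 'c')
  sorted[5] = cbaa$1d  (last char: 'd')
  sorted[6] = dcbaa$1  (last char: '1')
Last column: a$abcd1
Original string S is at sorted index 1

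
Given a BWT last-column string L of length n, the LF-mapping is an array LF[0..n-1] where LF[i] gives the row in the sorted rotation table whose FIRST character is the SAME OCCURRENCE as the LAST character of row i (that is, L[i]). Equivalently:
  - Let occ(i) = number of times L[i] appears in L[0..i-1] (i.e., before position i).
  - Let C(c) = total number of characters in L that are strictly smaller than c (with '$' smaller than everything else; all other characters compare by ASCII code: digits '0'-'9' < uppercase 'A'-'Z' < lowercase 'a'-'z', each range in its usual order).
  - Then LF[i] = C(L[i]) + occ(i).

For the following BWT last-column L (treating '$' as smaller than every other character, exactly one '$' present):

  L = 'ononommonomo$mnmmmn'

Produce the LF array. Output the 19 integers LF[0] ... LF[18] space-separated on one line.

Char counts: '$':1, 'm':7, 'n':5, 'o':6
C (first-col start): C('$')=0, C('m')=1, C('n')=8, C('o')=13
L[0]='o': occ=0, LF[0]=C('o')+0=13+0=13
L[1]='n': occ=0, LF[1]=C('n')+0=8+0=8
L[2]='o': occ=1, LF[2]=C('o')+1=13+1=14
L[3]='n': occ=1, LF[3]=C('n')+1=8+1=9
L[4]='o': occ=2, LF[4]=C('o')+2=13+2=15
L[5]='m': occ=0, LF[5]=C('m')+0=1+0=1
L[6]='m': occ=1, LF[6]=C('m')+1=1+1=2
L[7]='o': occ=3, LF[7]=C('o')+3=13+3=16
L[8]='n': occ=2, LF[8]=C('n')+2=8+2=10
L[9]='o': occ=4, LF[9]=C('o')+4=13+4=17
L[10]='m': occ=2, LF[10]=C('m')+2=1+2=3
L[11]='o': occ=5, LF[11]=C('o')+5=13+5=18
L[12]='$': occ=0, LF[12]=C('$')+0=0+0=0
L[13]='m': occ=3, LF[13]=C('m')+3=1+3=4
L[14]='n': occ=3, LF[14]=C('n')+3=8+3=11
L[15]='m': occ=4, LF[15]=C('m')+4=1+4=5
L[16]='m': occ=5, LF[16]=C('m')+5=1+5=6
L[17]='m': occ=6, LF[17]=C('m')+6=1+6=7
L[18]='n': occ=4, LF[18]=C('n')+4=8+4=12

Answer: 13 8 14 9 15 1 2 16 10 17 3 18 0 4 11 5 6 7 12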